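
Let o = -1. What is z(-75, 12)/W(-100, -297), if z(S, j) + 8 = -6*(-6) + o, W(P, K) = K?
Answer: -1/11 ≈ -0.090909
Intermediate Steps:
z(S, j) = 27 (z(S, j) = -8 + (-6*(-6) - 1) = -8 + (36 - 1) = -8 + 35 = 27)
z(-75, 12)/W(-100, -297) = 27/(-297) = 27*(-1/297) = -1/11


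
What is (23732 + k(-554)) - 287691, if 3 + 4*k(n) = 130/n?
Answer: -73116867/277 ≈ -2.6396e+5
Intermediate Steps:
k(n) = -3/4 + 65/(2*n) (k(n) = -3/4 + (130/n)/4 = -3/4 + 65/(2*n))
(23732 + k(-554)) - 287691 = (23732 + (1/4)*(130 - 3*(-554))/(-554)) - 287691 = (23732 + (1/4)*(-1/554)*(130 + 1662)) - 287691 = (23732 + (1/4)*(-1/554)*1792) - 287691 = (23732 - 224/277) - 287691 = 6573540/277 - 287691 = -73116867/277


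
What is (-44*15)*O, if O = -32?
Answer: 21120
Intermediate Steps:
(-44*15)*O = -44*15*(-32) = -660*(-32) = 21120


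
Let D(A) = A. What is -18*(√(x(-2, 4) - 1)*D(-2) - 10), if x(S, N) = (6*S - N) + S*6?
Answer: 180 + 36*I*√29 ≈ 180.0 + 193.87*I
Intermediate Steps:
x(S, N) = -N + 12*S (x(S, N) = (-N + 6*S) + 6*S = -N + 12*S)
-18*(√(x(-2, 4) - 1)*D(-2) - 10) = -18*(√((-1*4 + 12*(-2)) - 1)*(-2) - 10) = -18*(√((-4 - 24) - 1)*(-2) - 10) = -18*(√(-28 - 1)*(-2) - 10) = -18*(√(-29)*(-2) - 10) = -18*((I*√29)*(-2) - 10) = -18*(-2*I*√29 - 10) = -18*(-10 - 2*I*√29) = 180 + 36*I*√29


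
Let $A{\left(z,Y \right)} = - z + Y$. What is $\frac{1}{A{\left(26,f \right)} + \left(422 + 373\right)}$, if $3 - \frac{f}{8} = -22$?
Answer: $\frac{1}{969} \approx 0.001032$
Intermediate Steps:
$f = 200$ ($f = 24 - -176 = 24 + 176 = 200$)
$A{\left(z,Y \right)} = Y - z$
$\frac{1}{A{\left(26,f \right)} + \left(422 + 373\right)} = \frac{1}{\left(200 - 26\right) + \left(422 + 373\right)} = \frac{1}{\left(200 - 26\right) + 795} = \frac{1}{174 + 795} = \frac{1}{969}$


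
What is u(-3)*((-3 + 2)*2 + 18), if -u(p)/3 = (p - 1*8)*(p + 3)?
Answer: 0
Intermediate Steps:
u(p) = -3*(-8 + p)*(3 + p) (u(p) = -3*(p - 1*8)*(p + 3) = -3*(p - 8)*(3 + p) = -3*(-8 + p)*(3 + p))
u(-3)*((-3 + 2)*2 + 18) = (72 - 3*(-3)**2 + 15*(-3))*((-3 + 2)*2 + 18) = (72 - 3*9 - 45)*(-1*2 + 18) = (72 - 27 - 45)*(-2 + 18) = 0*16 = 0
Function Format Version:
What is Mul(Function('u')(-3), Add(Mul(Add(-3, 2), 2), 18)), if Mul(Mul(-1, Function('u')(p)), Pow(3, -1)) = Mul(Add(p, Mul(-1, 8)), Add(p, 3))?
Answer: 0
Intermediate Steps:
Function('u')(p) = Mul(-3, Add(-8, p), Add(3, p)) (Function('u')(p) = Mul(-3, Mul(Add(p, Mul(-1, 8)), Add(p, 3))) = Mul(-3, Mul(Add(p, -8), Add(3, p))) = Mul(-3, Mul(Add(-8, p), Add(3, p))) = Mul(-3, Add(-8, p), Add(3, p)))
Mul(Function('u')(-3), Add(Mul(Add(-3, 2), 2), 18)) = Mul(Add(72, Mul(-3, Pow(-3, 2)), Mul(15, -3)), Add(Mul(Add(-3, 2), 2), 18)) = Mul(Add(72, Mul(-3, 9), -45), Add(Mul(-1, 2), 18)) = Mul(Add(72, -27, -45), Add(-2, 18)) = Mul(0, 16) = 0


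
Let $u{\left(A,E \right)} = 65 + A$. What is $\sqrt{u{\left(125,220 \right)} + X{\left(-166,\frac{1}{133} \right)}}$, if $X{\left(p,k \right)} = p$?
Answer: $2 \sqrt{6} \approx 4.899$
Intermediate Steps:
$\sqrt{u{\left(125,220 \right)} + X{\left(-166,\frac{1}{133} \right)}} = \sqrt{\left(65 + 125\right) - 166} = \sqrt{190 - 166} = \sqrt{24} = 2 \sqrt{6}$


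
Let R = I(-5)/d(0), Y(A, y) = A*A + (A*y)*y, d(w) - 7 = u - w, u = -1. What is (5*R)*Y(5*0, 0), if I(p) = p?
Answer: 0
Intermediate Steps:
d(w) = 6 - w (d(w) = 7 + (-1 - w) = 6 - w)
Y(A, y) = A² + A*y²
R = -⅚ (R = -5/(6 - 1*0) = -5/(6 + 0) = -5/6 = -5*⅙ = -⅚ ≈ -0.83333)
(5*R)*Y(5*0, 0) = (5*(-⅚))*((5*0)*(5*0 + 0²)) = -0*(0 + 0) = -0*0 = -25/6*0 = 0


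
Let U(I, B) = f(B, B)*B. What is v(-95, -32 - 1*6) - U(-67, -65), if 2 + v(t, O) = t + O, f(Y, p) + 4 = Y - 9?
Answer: -5205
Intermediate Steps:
f(Y, p) = -13 + Y (f(Y, p) = -4 + (Y - 9) = -4 + (-9 + Y) = -13 + Y)
U(I, B) = B*(-13 + B) (U(I, B) = (-13 + B)*B = B*(-13 + B))
v(t, O) = -2 + O + t (v(t, O) = -2 + (t + O) = -2 + (O + t) = -2 + O + t)
v(-95, -32 - 1*6) - U(-67, -65) = (-2 + (-32 - 1*6) - 95) - (-65)*(-13 - 65) = (-2 + (-32 - 6) - 95) - (-65)*(-78) = (-2 - 38 - 95) - 1*5070 = -135 - 5070 = -5205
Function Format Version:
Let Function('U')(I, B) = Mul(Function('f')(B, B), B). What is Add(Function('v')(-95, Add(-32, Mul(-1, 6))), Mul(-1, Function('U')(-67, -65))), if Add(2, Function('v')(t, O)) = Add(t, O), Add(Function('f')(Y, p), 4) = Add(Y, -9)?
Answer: -5205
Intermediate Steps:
Function('f')(Y, p) = Add(-13, Y) (Function('f')(Y, p) = Add(-4, Add(Y, -9)) = Add(-4, Add(-9, Y)) = Add(-13, Y))
Function('U')(I, B) = Mul(B, Add(-13, B)) (Function('U')(I, B) = Mul(Add(-13, B), B) = Mul(B, Add(-13, B)))
Function('v')(t, O) = Add(-2, O, t) (Function('v')(t, O) = Add(-2, Add(t, O)) = Add(-2, Add(O, t)) = Add(-2, O, t))
Add(Function('v')(-95, Add(-32, Mul(-1, 6))), Mul(-1, Function('U')(-67, -65))) = Add(Add(-2, Add(-32, Mul(-1, 6)), -95), Mul(-1, Mul(-65, Add(-13, -65)))) = Add(Add(-2, Add(-32, -6), -95), Mul(-1, Mul(-65, -78))) = Add(Add(-2, -38, -95), Mul(-1, 5070)) = Add(-135, -5070) = -5205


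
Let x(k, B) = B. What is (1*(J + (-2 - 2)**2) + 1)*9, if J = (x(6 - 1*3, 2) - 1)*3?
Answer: 180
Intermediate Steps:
J = 3 (J = (2 - 1)*3 = 1*3 = 3)
(1*(J + (-2 - 2)**2) + 1)*9 = (1*(3 + (-2 - 2)**2) + 1)*9 = (1*(3 + (-4)**2) + 1)*9 = (1*(3 + 16) + 1)*9 = (1*19 + 1)*9 = (19 + 1)*9 = 20*9 = 180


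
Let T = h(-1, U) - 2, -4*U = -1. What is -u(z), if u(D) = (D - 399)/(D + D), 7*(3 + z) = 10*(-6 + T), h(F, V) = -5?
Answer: -1472/151 ≈ -9.7483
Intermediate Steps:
U = ¼ (U = -¼*(-1) = ¼ ≈ 0.25000)
T = -7 (T = -5 - 2 = -7)
z = -151/7 (z = -3 + (10*(-6 - 7))/7 = -3 + (10*(-13))/7 = -3 + (⅐)*(-130) = -3 - 130/7 = -151/7 ≈ -21.571)
u(D) = (-399 + D)/(2*D) (u(D) = (-399 + D)/((2*D)) = (-399 + D)*(1/(2*D)) = (-399 + D)/(2*D))
-u(z) = -(-399 - 151/7)/(2*(-151/7)) = -(-7)*(-2944)/(2*151*7) = -1*1472/151 = -1472/151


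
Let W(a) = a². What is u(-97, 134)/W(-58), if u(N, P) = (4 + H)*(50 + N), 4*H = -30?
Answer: 329/6728 ≈ 0.048900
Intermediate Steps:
H = -15/2 (H = (¼)*(-30) = -15/2 ≈ -7.5000)
u(N, P) = -175 - 7*N/2 (u(N, P) = (4 - 15/2)*(50 + N) = -7*(50 + N)/2 = -175 - 7*N/2)
u(-97, 134)/W(-58) = (-175 - 7/2*(-97))/((-58)²) = (-175 + 679/2)/3364 = (329/2)*(1/3364) = 329/6728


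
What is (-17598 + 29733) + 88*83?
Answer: 19439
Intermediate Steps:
(-17598 + 29733) + 88*83 = 12135 + 7304 = 19439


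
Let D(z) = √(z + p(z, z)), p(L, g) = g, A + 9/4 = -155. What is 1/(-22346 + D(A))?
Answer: -44692/998688061 - I*√1258/998688061 ≈ -4.4751e-5 - 3.5515e-8*I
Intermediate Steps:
A = -629/4 (A = -9/4 - 155 = -629/4 ≈ -157.25)
D(z) = √2*√z (D(z) = √(z + z) = √(2*z) = √2*√z)
1/(-22346 + D(A)) = 1/(-22346 + √2*√(-629/4)) = 1/(-22346 + √2*(I*√629/2)) = 1/(-22346 + I*√1258/2)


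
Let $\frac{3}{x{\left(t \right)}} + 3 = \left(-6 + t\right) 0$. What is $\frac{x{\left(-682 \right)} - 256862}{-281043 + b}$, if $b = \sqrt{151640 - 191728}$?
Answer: $\frac{72189548109}{78985207937} + \frac{513726 i \sqrt{10022}}{78985207937} \approx 0.91396 + 0.00065112 i$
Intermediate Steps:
$x{\left(t \right)} = -1$ ($x{\left(t \right)} = \frac{3}{-3 + \left(-6 + t\right) 0} = \frac{3}{-3 + 0} = \frac{3}{-3} = 3 \left(- \frac{1}{3}\right) = -1$)
$b = 2 i \sqrt{10022}$ ($b = \sqrt{-40088} = 2 i \sqrt{10022} \approx 200.22 i$)
$\frac{x{\left(-682 \right)} - 256862}{-281043 + b} = \frac{-1 - 256862}{-281043 + 2 i \sqrt{10022}} = - \frac{256863}{-281043 + 2 i \sqrt{10022}}$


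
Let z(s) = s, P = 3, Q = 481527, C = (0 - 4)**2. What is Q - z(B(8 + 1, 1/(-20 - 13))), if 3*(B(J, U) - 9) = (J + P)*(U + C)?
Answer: 15887986/33 ≈ 4.8145e+5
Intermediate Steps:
C = 16 (C = (-4)**2 = 16)
B(J, U) = 9 + (3 + J)*(16 + U)/3 (B(J, U) = 9 + ((J + 3)*(U + 16))/3 = 9 + ((3 + J)*(16 + U))/3 = 9 + (3 + J)*(16 + U)/3)
Q - z(B(8 + 1, 1/(-20 - 13))) = 481527 - (25 + 1/(-20 - 13) + 16*(8 + 1)/3 + (8 + 1)/(3*(-20 - 13))) = 481527 - (25 + 1/(-33) + (16/3)*9 + (1/3)*9/(-33)) = 481527 - (25 - 1/33 + 48 + (1/3)*9*(-1/33)) = 481527 - (25 - 1/33 + 48 - 1/11) = 481527 - 1*2405/33 = 481527 - 2405/33 = 15887986/33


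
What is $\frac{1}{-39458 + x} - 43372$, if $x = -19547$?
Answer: $- \frac{2559164861}{59005} \approx -43372.0$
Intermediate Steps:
$\frac{1}{-39458 + x} - 43372 = \frac{1}{-39458 - 19547} - 43372 = \frac{1}{-59005} - 43372 = - \frac{1}{59005} - 43372 = - \frac{2559164861}{59005}$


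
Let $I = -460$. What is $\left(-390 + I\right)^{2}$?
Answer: $722500$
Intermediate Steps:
$\left(-390 + I\right)^{2} = \left(-390 - 460\right)^{2} = \left(-850\right)^{2} = 722500$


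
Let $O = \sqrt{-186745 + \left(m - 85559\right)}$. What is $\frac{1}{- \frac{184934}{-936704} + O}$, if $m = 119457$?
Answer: $\frac{43307104384}{33527547623284777} - \frac{1974182363136 i \sqrt{1887}}{33527547623284777} \approx 1.2917 \cdot 10^{-6} - 0.0025578 i$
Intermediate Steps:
$O = 9 i \sqrt{1887}$ ($O = \sqrt{-186745 + \left(119457 - 85559\right)} = \sqrt{-186745 + 33898} = \sqrt{-152847} = 9 i \sqrt{1887} \approx 390.96 i$)
$\frac{1}{- \frac{184934}{-936704} + O} = \frac{1}{- \frac{184934}{-936704} + 9 i \sqrt{1887}} = \frac{1}{\left(-184934\right) \left(- \frac{1}{936704}\right) + 9 i \sqrt{1887}} = \frac{1}{\frac{92467}{468352} + 9 i \sqrt{1887}}$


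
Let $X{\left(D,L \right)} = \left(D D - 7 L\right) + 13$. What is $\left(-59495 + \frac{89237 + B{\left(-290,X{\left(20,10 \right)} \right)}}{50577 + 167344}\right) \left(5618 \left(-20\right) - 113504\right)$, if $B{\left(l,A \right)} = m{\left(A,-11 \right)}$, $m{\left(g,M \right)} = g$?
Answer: $\frac{2928353934827160}{217921} \approx 1.3438 \cdot 10^{10}$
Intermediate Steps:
$X{\left(D,L \right)} = 13 + D^{2} - 7 L$ ($X{\left(D,L \right)} = \left(D^{2} - 7 L\right) + 13 = 13 + D^{2} - 7 L$)
$B{\left(l,A \right)} = A$
$\left(-59495 + \frac{89237 + B{\left(-290,X{\left(20,10 \right)} \right)}}{50577 + 167344}\right) \left(5618 \left(-20\right) - 113504\right) = \left(-59495 + \frac{89237 + \left(13 + 20^{2} - 70\right)}{50577 + 167344}\right) \left(5618 \left(-20\right) - 113504\right) = \left(-59495 + \frac{89237 + \left(13 + 400 - 70\right)}{217921}\right) \left(-112360 - 113504\right) = \left(-59495 + \left(89237 + 343\right) \frac{1}{217921}\right) \left(-225864\right) = \left(-59495 + 89580 \cdot \frac{1}{217921}\right) \left(-225864\right) = \left(-59495 + \frac{89580}{217921}\right) \left(-225864\right) = \left(- \frac{12965120315}{217921}\right) \left(-225864\right) = \frac{2928353934827160}{217921}$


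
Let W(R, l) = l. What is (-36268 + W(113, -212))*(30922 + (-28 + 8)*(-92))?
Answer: -1195157760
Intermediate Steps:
(-36268 + W(113, -212))*(30922 + (-28 + 8)*(-92)) = (-36268 - 212)*(30922 + (-28 + 8)*(-92)) = -36480*(30922 - 20*(-92)) = -36480*(30922 + 1840) = -36480*32762 = -1195157760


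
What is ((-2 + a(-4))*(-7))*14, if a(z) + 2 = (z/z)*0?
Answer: 392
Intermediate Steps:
a(z) = -2 (a(z) = -2 + (z/z)*0 = -2 + 1*0 = -2 + 0 = -2)
((-2 + a(-4))*(-7))*14 = ((-2 - 2)*(-7))*14 = -4*(-7)*14 = 28*14 = 392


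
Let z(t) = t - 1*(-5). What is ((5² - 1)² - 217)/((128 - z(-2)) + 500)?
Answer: 359/625 ≈ 0.57440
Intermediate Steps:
z(t) = 5 + t (z(t) = t + 5 = 5 + t)
((5² - 1)² - 217)/((128 - z(-2)) + 500) = ((5² - 1)² - 217)/((128 - (5 - 2)) + 500) = ((25 - 1)² - 217)/((128 - 1*3) + 500) = (24² - 217)/((128 - 3) + 500) = (576 - 217)/(125 + 500) = 359/625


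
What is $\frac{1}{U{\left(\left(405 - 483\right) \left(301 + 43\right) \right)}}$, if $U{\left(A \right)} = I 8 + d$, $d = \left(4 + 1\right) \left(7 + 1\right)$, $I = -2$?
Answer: $\frac{1}{24} \approx 0.041667$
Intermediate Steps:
$d = 40$ ($d = 5 \cdot 8 = 40$)
$U{\left(A \right)} = 24$ ($U{\left(A \right)} = \left(-2\right) 8 + 40 = -16 + 40 = 24$)
$\frac{1}{U{\left(\left(405 - 483\right) \left(301 + 43\right) \right)}} = \frac{1}{24}$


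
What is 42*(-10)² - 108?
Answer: 4092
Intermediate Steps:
42*(-10)² - 108 = 42*100 - 108 = 4200 - 108 = 4092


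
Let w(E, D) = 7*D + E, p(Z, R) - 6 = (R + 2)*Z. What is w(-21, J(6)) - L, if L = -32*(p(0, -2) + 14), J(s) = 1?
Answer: 626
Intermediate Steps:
p(Z, R) = 6 + Z*(2 + R) (p(Z, R) = 6 + (R + 2)*Z = 6 + (2 + R)*Z = 6 + Z*(2 + R))
w(E, D) = E + 7*D
L = -640 (L = -32*((6 + 2*0 - 2*0) + 14) = -32*((6 + 0 + 0) + 14) = -32*(6 + 14) = -32*20 = -640)
w(-21, J(6)) - L = (-21 + 7*1) - 1*(-640) = (-21 + 7) + 640 = -14 + 640 = 626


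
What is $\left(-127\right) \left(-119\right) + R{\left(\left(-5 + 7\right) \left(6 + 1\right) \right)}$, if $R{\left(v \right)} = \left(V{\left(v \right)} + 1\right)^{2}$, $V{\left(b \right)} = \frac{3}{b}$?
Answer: $\frac{2962437}{196} \approx 15114.0$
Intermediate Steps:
$R{\left(v \right)} = \left(1 + \frac{3}{v}\right)^{2}$ ($R{\left(v \right)} = \left(\frac{3}{v} + 1\right)^{2} = \left(1 + \frac{3}{v}\right)^{2}$)
$\left(-127\right) \left(-119\right) + R{\left(\left(-5 + 7\right) \left(6 + 1\right) \right)} = \left(-127\right) \left(-119\right) + \frac{\left(3 + \left(-5 + 7\right) \left(6 + 1\right)\right)^{2}}{\left(-5 + 7\right)^{2} \left(6 + 1\right)^{2}} = 15113 + \frac{\left(3 + 2 \cdot 7\right)^{2}}{196} = 15113 + \frac{\left(3 + 14\right)^{2}}{196} = 15113 + \frac{17^{2}}{196} = 15113 + \frac{1}{196} \cdot 289 = 15113 + \frac{289}{196} = \frac{2962437}{196}$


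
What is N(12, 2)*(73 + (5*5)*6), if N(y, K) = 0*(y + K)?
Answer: 0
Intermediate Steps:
N(y, K) = 0 (N(y, K) = 0*(K + y) = 0)
N(12, 2)*(73 + (5*5)*6) = 0*(73 + (5*5)*6) = 0*(73 + 25*6) = 0*(73 + 150) = 0*223 = 0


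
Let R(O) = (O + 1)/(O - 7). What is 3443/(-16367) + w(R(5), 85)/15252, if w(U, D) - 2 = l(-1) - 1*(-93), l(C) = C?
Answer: -25487069/124814742 ≈ -0.20420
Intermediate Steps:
R(O) = (1 + O)/(-7 + O)
w(U, D) = 94 (w(U, D) = 2 + (-1 - 1*(-93)) = 2 + (-1 + 93) = 2 + 92 = 94)
3443/(-16367) + w(R(5), 85)/15252 = 3443/(-16367) + 94/15252 = 3443*(-1/16367) + 94*(1/15252) = -3443/16367 + 47/7626 = -25487069/124814742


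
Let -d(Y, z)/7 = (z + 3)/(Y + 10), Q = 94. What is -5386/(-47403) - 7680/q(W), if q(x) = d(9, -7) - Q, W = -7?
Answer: 1154419058/13889079 ≈ 83.117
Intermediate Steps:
d(Y, z) = -7*(3 + z)/(10 + Y) (d(Y, z) = -7*(z + 3)/(Y + 10) = -7*(3 + z)/(10 + Y))
q(x) = -1758/19 (q(x) = 7*(-3 - 1*(-7))/(10 + 9) - 1*94 = 7*(-3 + 7)/19 - 94 = 7*(1/19)*4 - 94 = 28/19 - 94 = -1758/19)
-5386/(-47403) - 7680/q(W) = -5386/(-47403) - 7680/(-1758/19) = -5386*(-1/47403) - 7680*(-19/1758) = 5386/47403 + 24320/293 = 1154419058/13889079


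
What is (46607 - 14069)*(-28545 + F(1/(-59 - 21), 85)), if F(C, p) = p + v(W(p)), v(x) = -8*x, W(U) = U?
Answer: -948157320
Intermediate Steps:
F(C, p) = -7*p (F(C, p) = p - 8*p = -7*p)
(46607 - 14069)*(-28545 + F(1/(-59 - 21), 85)) = (46607 - 14069)*(-28545 - 7*85) = 32538*(-28545 - 595) = 32538*(-29140) = -948157320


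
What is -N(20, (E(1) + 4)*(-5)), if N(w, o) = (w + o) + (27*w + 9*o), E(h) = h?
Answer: -310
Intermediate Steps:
N(w, o) = 10*o + 28*w (N(w, o) = (o + w) + (9*o + 27*w) = 10*o + 28*w)
-N(20, (E(1) + 4)*(-5)) = -(10*((1 + 4)*(-5)) + 28*20) = -(10*(5*(-5)) + 560) = -(10*(-25) + 560) = -(-250 + 560) = -1*310 = -310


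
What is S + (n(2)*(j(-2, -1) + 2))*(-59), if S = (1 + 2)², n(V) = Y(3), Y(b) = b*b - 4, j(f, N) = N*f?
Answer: -1171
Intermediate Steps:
Y(b) = -4 + b² (Y(b) = b² - 4 = -4 + b²)
n(V) = 5 (n(V) = -4 + 3² = -4 + 9 = 5)
S = 9 (S = 3² = 9)
S + (n(2)*(j(-2, -1) + 2))*(-59) = 9 + (5*(-1*(-2) + 2))*(-59) = 9 + (5*(2 + 2))*(-59) = 9 + (5*4)*(-59) = 9 + 20*(-59) = 9 - 1180 = -1171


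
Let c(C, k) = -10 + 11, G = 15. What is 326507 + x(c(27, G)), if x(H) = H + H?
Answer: 326509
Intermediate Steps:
c(C, k) = 1
x(H) = 2*H
326507 + x(c(27, G)) = 326507 + 2*1 = 326507 + 2 = 326509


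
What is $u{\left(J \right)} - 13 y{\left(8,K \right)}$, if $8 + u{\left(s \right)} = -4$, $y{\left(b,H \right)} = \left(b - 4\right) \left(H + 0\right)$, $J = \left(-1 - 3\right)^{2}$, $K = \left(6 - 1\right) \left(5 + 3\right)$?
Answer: $-2092$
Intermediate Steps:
$K = 40$ ($K = 5 \cdot 8 = 40$)
$J = 16$ ($J = \left(-4\right)^{2} = 16$)
$y{\left(b,H \right)} = H \left(-4 + b\right)$ ($y{\left(b,H \right)} = \left(-4 + b\right) H = H \left(-4 + b\right)$)
$u{\left(s \right)} = -12$ ($u{\left(s \right)} = -8 - 4 = -12$)
$u{\left(J \right)} - 13 y{\left(8,K \right)} = -12 - 13 \cdot 40 \left(-4 + 8\right) = -12 - 13 \cdot 40 \cdot 4 = -12 - 2080 = -2092$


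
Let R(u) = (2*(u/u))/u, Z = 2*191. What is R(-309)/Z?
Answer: -1/59019 ≈ -1.6944e-5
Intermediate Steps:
Z = 382
R(u) = 2/u (R(u) = (2*1)/u = 2/u)
R(-309)/Z = (2/(-309))/382 = (2*(-1/309))*(1/382) = -2/309*1/382 = -1/59019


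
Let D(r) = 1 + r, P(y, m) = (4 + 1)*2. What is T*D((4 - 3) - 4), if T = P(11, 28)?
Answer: -20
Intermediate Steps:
P(y, m) = 10 (P(y, m) = 5*2 = 10)
T = 10
T*D((4 - 3) - 4) = 10*(1 + ((4 - 3) - 4)) = 10*(1 + (1 - 4)) = 10*(1 - 3) = 10*(-2) = -20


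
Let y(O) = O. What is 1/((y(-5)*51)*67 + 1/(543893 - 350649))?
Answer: -193244/3301573739 ≈ -5.8531e-5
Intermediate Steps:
1/((y(-5)*51)*67 + 1/(543893 - 350649)) = 1/(-5*51*67 + 1/(543893 - 350649)) = 1/(-255*67 + 1/193244) = 1/(-17085 + 1/193244) = 1/(-3301573739/193244) = -193244/3301573739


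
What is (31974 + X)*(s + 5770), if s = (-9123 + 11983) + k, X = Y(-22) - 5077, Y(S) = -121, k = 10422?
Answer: 510136352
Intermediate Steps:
X = -5198 (X = -121 - 5077 = -5198)
s = 13282 (s = (-9123 + 11983) + 10422 = 2860 + 10422 = 13282)
(31974 + X)*(s + 5770) = (31974 - 5198)*(13282 + 5770) = 26776*19052 = 510136352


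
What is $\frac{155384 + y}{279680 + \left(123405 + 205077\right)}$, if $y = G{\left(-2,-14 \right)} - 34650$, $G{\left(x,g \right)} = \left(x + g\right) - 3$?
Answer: $\frac{120715}{608162} \approx 0.19849$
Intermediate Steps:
$G{\left(x,g \right)} = -3 + g + x$ ($G{\left(x,g \right)} = \left(g + x\right) - 3 = -3 + g + x$)
$y = -34669$ ($y = \left(-3 - 14 - 2\right) - 34650 = -19 - 34650 = -34669$)
$\frac{155384 + y}{279680 + \left(123405 + 205077\right)} = \frac{155384 - 34669}{279680 + \left(123405 + 205077\right)} = \frac{120715}{279680 + 328482} = \frac{120715}{608162}$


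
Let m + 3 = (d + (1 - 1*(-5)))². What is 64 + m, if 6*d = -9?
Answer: 325/4 ≈ 81.250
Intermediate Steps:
d = -3/2 (d = (⅙)*(-9) = -3/2 ≈ -1.5000)
m = 69/4 (m = -3 + (-3/2 + (1 - 1*(-5)))² = -3 + (-3/2 + (1 + 5))² = -3 + (-3/2 + 6)² = -3 + (9/2)² = -3 + 81/4 = 69/4 ≈ 17.250)
64 + m = 64 + 69/4 = 325/4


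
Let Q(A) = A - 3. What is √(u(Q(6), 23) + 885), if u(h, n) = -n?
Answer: √862 ≈ 29.360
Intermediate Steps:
Q(A) = -3 + A
√(u(Q(6), 23) + 885) = √(-1*23 + 885) = √(-23 + 885) = √862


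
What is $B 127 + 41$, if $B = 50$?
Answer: $6391$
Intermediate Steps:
$B 127 + 41 = 50 \cdot 127 + 41 = 6350 + 41 = 6391$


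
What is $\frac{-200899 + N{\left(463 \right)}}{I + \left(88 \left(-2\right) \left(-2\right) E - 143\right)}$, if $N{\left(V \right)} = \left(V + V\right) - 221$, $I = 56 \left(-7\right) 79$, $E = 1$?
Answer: $\frac{200194}{30759} \approx 6.5085$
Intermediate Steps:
$I = -30968$ ($I = \left(-392\right) 79 = -30968$)
$N{\left(V \right)} = -221 + 2 V$ ($N{\left(V \right)} = 2 V - 221 = -221 + 2 V$)
$\frac{-200899 + N{\left(463 \right)}}{I + \left(88 \left(-2\right) \left(-2\right) E - 143\right)} = \frac{-200899 + \left(-221 + 2 \cdot 463\right)}{-30968 - \left(143 - 88 \left(-2\right) \left(-2\right) 1\right)} = \frac{-200899 + \left(-221 + 926\right)}{-30968 - \left(143 - 88 \cdot 4 \cdot 1\right)} = \frac{-200899 + 705}{-30968 + \left(88 \cdot 4 - 143\right)} = - \frac{200194}{-30968 + \left(352 - 143\right)} = - \frac{200194}{-30968 + 209} = - \frac{200194}{-30759} = \left(-200194\right) \left(- \frac{1}{30759}\right) = \frac{200194}{30759}$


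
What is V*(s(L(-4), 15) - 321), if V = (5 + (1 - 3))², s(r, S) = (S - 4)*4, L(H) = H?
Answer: -2493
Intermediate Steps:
s(r, S) = -16 + 4*S (s(r, S) = (-4 + S)*4 = -16 + 4*S)
V = 9 (V = (5 - 2)² = 3² = 9)
V*(s(L(-4), 15) - 321) = 9*((-16 + 4*15) - 321) = 9*((-16 + 60) - 321) = 9*(44 - 321) = 9*(-277) = -2493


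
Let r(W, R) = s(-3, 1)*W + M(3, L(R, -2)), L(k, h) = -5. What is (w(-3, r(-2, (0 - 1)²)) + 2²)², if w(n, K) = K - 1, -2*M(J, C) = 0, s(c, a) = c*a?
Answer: 81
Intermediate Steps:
s(c, a) = a*c
M(J, C) = 0 (M(J, C) = -½*0 = 0)
r(W, R) = -3*W (r(W, R) = (1*(-3))*W + 0 = -3*W + 0 = -3*W)
w(n, K) = -1 + K
(w(-3, r(-2, (0 - 1)²)) + 2²)² = ((-1 - 3*(-2)) + 2²)² = ((-1 + 6) + 4)² = (5 + 4)² = 9² = 81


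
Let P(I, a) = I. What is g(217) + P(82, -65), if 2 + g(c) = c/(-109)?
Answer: 8503/109 ≈ 78.009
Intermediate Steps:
g(c) = -2 - c/109 (g(c) = -2 + c/(-109) = -2 + c*(-1/109) = -2 - c/109)
g(217) + P(82, -65) = (-2 - 1/109*217) + 82 = (-2 - 217/109) + 82 = -435/109 + 82 = 8503/109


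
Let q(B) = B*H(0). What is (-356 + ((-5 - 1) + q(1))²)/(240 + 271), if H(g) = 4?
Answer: -352/511 ≈ -0.68885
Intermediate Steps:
q(B) = 4*B (q(B) = B*4 = 4*B)
(-356 + ((-5 - 1) + q(1))²)/(240 + 271) = (-356 + ((-5 - 1) + 4*1)²)/(240 + 271) = (-356 + (-6 + 4)²)/511 = (-356 + (-2)²)*(1/511) = (-356 + 4)*(1/511) = -352*1/511 = -352/511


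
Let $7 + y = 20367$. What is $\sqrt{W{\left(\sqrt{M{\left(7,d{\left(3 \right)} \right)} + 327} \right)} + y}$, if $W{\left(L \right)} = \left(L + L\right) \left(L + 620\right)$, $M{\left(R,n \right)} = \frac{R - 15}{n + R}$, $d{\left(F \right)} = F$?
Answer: $\frac{\sqrt{525310 + 6200 \sqrt{8155}}}{5} \approx 208.35$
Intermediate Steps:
$y = 20360$ ($y = -7 + 20367 = 20360$)
$M{\left(R,n \right)} = \frac{-15 + R}{R + n}$
$W{\left(L \right)} = 2 L \left(620 + L\right)$
$\sqrt{W{\left(\sqrt{M{\left(7,d{\left(3 \right)} \right)} + 327} \right)} + y} = \sqrt{2 \sqrt{\frac{-15 + 7}{7 + 3} + 327} \left(620 + \sqrt{\frac{-15 + 7}{7 + 3} + 327}\right) + 20360} = \sqrt{2 \sqrt{\frac{1}{10} \left(-8\right) + 327} \left(620 + \sqrt{\frac{1}{10} \left(-8\right) + 327}\right) + 20360} = \sqrt{2 \sqrt{- \frac{4}{5} + 327} \left(620 + \sqrt{- \frac{4}{5} + 327}\right) + 20360} = \sqrt{2 \sqrt{\frac{1631}{5}} \left(620 + \sqrt{\frac{1631}{5}}\right) + 20360} = \sqrt{2 \frac{\sqrt{8155}}{5} \left(620 + \frac{\sqrt{8155}}{5}\right) + 20360} = \sqrt{\frac{2 \sqrt{8155} \left(620 + \frac{\sqrt{8155}}{5}\right)}{5} + 20360} = \sqrt{20360 + \frac{2 \sqrt{8155} \left(620 + \frac{\sqrt{8155}}{5}\right)}{5}}$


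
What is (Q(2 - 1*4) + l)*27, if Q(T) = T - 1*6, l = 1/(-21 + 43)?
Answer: -4725/22 ≈ -214.77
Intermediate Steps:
l = 1/22 ≈ 0.045455
Q(T) = -6 + T (Q(T) = T - 6 = -6 + T)
(Q(2 - 1*4) + l)*27 = ((-6 + (2 - 1*4)) + 1/22)*27 = ((-6 + (2 - 4)) + 1/22)*27 = ((-6 - 2) + 1/22)*27 = (-8 + 1/22)*27 = -175/22*27 = -4725/22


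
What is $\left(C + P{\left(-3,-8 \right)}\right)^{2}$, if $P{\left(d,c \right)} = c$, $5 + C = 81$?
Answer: $4624$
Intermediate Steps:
$C = 76$ ($C = -5 + 81 = 76$)
$\left(C + P{\left(-3,-8 \right)}\right)^{2} = \left(76 - 8\right)^{2} = 68^{2} = 4624$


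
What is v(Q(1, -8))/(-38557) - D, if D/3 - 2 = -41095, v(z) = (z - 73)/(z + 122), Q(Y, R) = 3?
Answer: 118831710089/963925 ≈ 1.2328e+5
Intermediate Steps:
v(z) = (-73 + z)/(122 + z)
D = -123279 (D = 6 + 3*(-41095) = 6 - 123285 = -123279)
v(Q(1, -8))/(-38557) - D = ((-73 + 3)/(122 + 3))/(-38557) - 1*(-123279) = (-70/125)*(-1/38557) + 123279 = ((1/125)*(-70))*(-1/38557) + 123279 = -14/25*(-1/38557) + 123279 = 14/963925 + 123279 = 118831710089/963925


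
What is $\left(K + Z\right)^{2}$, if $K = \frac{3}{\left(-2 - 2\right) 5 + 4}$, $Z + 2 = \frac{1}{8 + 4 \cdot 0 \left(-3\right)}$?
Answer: $\frac{1089}{256} \approx 4.2539$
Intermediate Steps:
$Z = - \frac{15}{8}$ ($Z = -2 + \frac{1}{8 + 4 \cdot 0 \left(-3\right)} = -2 + \frac{1}{8 + 0 \left(-3\right)} = -2 + \frac{1}{8 + 0} = -2 + \frac{1}{8} = - \frac{15}{8} \approx -1.875$)
$K = - \frac{3}{16}$ ($K = \frac{3}{\left(-4\right) 5 + 4} = \frac{3}{-20 + 4} = \frac{3}{-16} = 3 \left(- \frac{1}{16}\right) = - \frac{3}{16} \approx -0.1875$)
$\left(K + Z\right)^{2} = \left(- \frac{3}{16} - \frac{15}{8}\right)^{2} = \left(- \frac{33}{16}\right)^{2} = \frac{1089}{256}$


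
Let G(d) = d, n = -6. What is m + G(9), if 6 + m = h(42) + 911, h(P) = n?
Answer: 908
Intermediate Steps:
h(P) = -6
m = 899 (m = -6 + (-6 + 911) = -6 + 905 = 899)
m + G(9) = 899 + 9 = 908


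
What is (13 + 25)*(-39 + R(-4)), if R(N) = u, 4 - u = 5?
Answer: -1520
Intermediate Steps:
u = -1 (u = 4 - 1*5 = 4 - 5 = -1)
R(N) = -1
(13 + 25)*(-39 + R(-4)) = (13 + 25)*(-39 - 1) = 38*(-40) = -1520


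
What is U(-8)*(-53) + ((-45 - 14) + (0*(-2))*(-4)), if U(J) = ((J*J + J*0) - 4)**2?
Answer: -190859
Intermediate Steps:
U(J) = (-4 + J**2)**2 (U(J) = ((J**2 + 0) - 4)**2 = (J**2 - 4)**2 = (-4 + J**2)**2)
U(-8)*(-53) + ((-45 - 14) + (0*(-2))*(-4)) = (-4 + (-8)**2)**2*(-53) + ((-45 - 14) + (0*(-2))*(-4)) = (-4 + 64)**2*(-53) + (-59 + 0*(-4)) = 60**2*(-53) + (-59 + 0) = 3600*(-53) - 59 = -190800 - 59 = -190859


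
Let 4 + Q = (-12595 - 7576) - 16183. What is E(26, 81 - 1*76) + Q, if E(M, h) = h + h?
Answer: -36348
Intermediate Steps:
E(M, h) = 2*h
Q = -36358 (Q = -4 + ((-12595 - 7576) - 16183) = -4 + (-20171 - 16183) = -4 - 36354 = -36358)
E(26, 81 - 1*76) + Q = 2*(81 - 1*76) - 36358 = 2*(81 - 76) - 36358 = 2*5 - 36358 = 10 - 36358 = -36348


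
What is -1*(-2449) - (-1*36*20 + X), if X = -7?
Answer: 3176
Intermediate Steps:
-1*(-2449) - (-1*36*20 + X) = -1*(-2449) - (-1*36*20 - 7) = 2449 - (-36*20 - 7) = 2449 - (-720 - 7) = 2449 - 1*(-727) = 2449 + 727 = 3176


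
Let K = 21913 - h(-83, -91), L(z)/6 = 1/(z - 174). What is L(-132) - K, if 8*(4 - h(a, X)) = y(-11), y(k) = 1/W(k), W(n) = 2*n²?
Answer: -2163209011/98736 ≈ -21909.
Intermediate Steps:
y(k) = 1/(2*k²)
h(a, X) = 7743/1936 (h(a, X) = 4 - 1/(16*(-11)²) = 4 - 1/(16*121) = 4 - ⅛*1/242 = 4 - 1/1936 = 7743/1936)
L(z) = 6/(-174 + z) (L(z) = 6/(z - 174) = 6/(-174 + z))
K = 42415825/1936 (K = 21913 - 1*7743/1936 = 21913 - 7743/1936 = 42415825/1936 ≈ 21909.)
L(-132) - K = 6/(-174 - 132) - 1*42415825/1936 = 6/(-306) - 42415825/1936 = 6*(-1/306) - 42415825/1936 = -1/51 - 42415825/1936 = -2163209011/98736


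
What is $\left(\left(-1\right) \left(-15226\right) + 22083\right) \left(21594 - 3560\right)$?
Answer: $672830506$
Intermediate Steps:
$\left(\left(-1\right) \left(-15226\right) + 22083\right) \left(21594 - 3560\right) = \left(15226 + 22083\right) 18034 = 37309 \cdot 18034 = 672830506$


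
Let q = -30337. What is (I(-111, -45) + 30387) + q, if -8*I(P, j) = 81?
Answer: 319/8 ≈ 39.875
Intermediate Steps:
I(P, j) = -81/8 (I(P, j) = -⅛*81 = -81/8)
(I(-111, -45) + 30387) + q = (-81/8 + 30387) - 30337 = 243015/8 - 30337 = 319/8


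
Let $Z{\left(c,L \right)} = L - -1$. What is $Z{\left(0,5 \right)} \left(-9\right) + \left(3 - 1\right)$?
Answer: $-52$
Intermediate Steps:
$Z{\left(c,L \right)} = 1 + L$ ($Z{\left(c,L \right)} = L + 1 = 1 + L$)
$Z{\left(0,5 \right)} \left(-9\right) + \left(3 - 1\right) = \left(1 + 5\right) \left(-9\right) + \left(3 - 1\right) = 6 \left(-9\right) + 2 = -54 + 2 = -52$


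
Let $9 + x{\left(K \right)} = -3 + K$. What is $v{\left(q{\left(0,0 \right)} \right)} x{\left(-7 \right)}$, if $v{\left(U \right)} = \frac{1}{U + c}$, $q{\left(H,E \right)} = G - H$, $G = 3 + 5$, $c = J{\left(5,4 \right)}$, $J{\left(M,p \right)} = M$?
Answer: $- \frac{19}{13} \approx -1.4615$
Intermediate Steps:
$c = 5$
$x{\left(K \right)} = -12 + K$ ($x{\left(K \right)} = -9 + \left(-3 + K\right) = -12 + K$)
$G = 8$
$q{\left(H,E \right)} = 8 - H$
$v{\left(U \right)} = \frac{1}{5 + U}$ ($v{\left(U \right)} = \frac{1}{U + 5} = \frac{1}{5 + U}$)
$v{\left(q{\left(0,0 \right)} \right)} x{\left(-7 \right)} = \frac{-12 - 7}{5 + \left(8 - 0\right)} = \frac{1}{5 + \left(8 + 0\right)} \left(-19\right) = \frac{1}{5 + 8} \left(-19\right) = \frac{1}{13} \left(-19\right) = - \frac{19}{13}$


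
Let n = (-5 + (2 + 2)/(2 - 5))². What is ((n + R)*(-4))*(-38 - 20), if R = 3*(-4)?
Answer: 58696/9 ≈ 6521.8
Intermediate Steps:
R = -12
n = 361/9 (n = (-5 + 4/(-3))² = (-5 + 4*(-⅓))² = (-5 - 4/3)² = (-19/3)² = 361/9 ≈ 40.111)
((n + R)*(-4))*(-38 - 20) = ((361/9 - 12)*(-4))*(-38 - 20) = ((253/9)*(-4))*(-58) = -1012/9*(-58) = 58696/9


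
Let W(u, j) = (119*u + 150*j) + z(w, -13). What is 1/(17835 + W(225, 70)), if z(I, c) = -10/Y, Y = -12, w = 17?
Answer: 6/330665 ≈ 1.8145e-5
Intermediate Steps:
z(I, c) = 5/6 (z(I, c) = -10/(-12) = -10*(-1/12) = 5/6)
W(u, j) = 5/6 + 119*u + 150*j (W(u, j) = (119*u + 150*j) + 5/6 = 5/6 + 119*u + 150*j)
1/(17835 + W(225, 70)) = 1/(17835 + (5/6 + 119*225 + 150*70)) = 1/(17835 + (5/6 + 26775 + 10500)) = 1/(17835 + 223655/6) = 1/(330665/6) = 6/330665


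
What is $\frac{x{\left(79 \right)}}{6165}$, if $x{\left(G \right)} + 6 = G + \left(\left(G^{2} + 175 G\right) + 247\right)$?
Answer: $\frac{20386}{6165} \approx 3.3067$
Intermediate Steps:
$x{\left(G \right)} = 241 + G^{2} + 176 G$ ($x{\left(G \right)} = -6 + \left(G + \left(\left(G^{2} + 175 G\right) + 247\right)\right) = -6 + \left(G + \left(247 + G^{2} + 175 G\right)\right) = -6 + \left(247 + G^{2} + 176 G\right) = 241 + G^{2} + 176 G$)
$\frac{x{\left(79 \right)}}{6165} = \frac{241 + 79^{2} + 176 \cdot 79}{6165} = \left(241 + 6241 + 13904\right) \frac{1}{6165} = 20386 \cdot \frac{1}{6165} = \frac{20386}{6165}$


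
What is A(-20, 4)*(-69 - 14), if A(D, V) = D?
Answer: 1660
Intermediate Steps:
A(-20, 4)*(-69 - 14) = -20*(-69 - 14) = -20*(-83) = 1660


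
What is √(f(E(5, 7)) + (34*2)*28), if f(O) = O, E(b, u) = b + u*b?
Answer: 18*√6 ≈ 44.091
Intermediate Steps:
E(b, u) = b + b*u
√(f(E(5, 7)) + (34*2)*28) = √(5*(1 + 7) + (34*2)*28) = √(5*8 + 68*28) = √(40 + 1904) = √1944 = 18*√6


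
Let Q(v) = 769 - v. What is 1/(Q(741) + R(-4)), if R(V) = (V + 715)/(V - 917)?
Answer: 307/8359 ≈ 0.036727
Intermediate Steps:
R(V) = (715 + V)/(-917 + V)
1/(Q(741) + R(-4)) = 1/((769 - 1*741) + (715 - 4)/(-917 - 4)) = 1/((769 - 741) + 711/(-921)) = 1/(28 - 1/921*711) = 1/(28 - 237/307) = 1/(8359/307) = 307/8359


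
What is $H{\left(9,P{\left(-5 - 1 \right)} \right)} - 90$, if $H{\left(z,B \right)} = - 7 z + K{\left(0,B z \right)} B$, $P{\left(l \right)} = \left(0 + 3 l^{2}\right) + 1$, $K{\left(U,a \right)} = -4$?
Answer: $-589$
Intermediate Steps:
$P{\left(l \right)} = 1 + 3 l^{2}$ ($P{\left(l \right)} = 3 l^{2} + 1 = 1 + 3 l^{2}$)
$H{\left(z,B \right)} = - 7 z - 4 B$
$H{\left(9,P{\left(-5 - 1 \right)} \right)} - 90 = \left(\left(-7\right) 9 - 4 \left(1 + 3 \left(-5 - 1\right)^{2}\right)\right) - 90 = \left(-63 - 4 \left(1 + 3 \left(-5 - 1\right)^{2}\right)\right) - 90 = \left(-63 - 4 \left(1 + 3 \left(-6\right)^{2}\right)\right) - 90 = \left(-63 - 4 \left(1 + 3 \cdot 36\right)\right) - 90 = \left(-63 - 4 \left(1 + 108\right)\right) - 90 = \left(-63 - 436\right) - 90 = -499 - 90 = -589$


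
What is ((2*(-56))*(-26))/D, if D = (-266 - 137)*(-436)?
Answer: 56/3379 ≈ 0.016573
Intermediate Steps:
D = 175708 (D = -403*(-436) = 175708)
((2*(-56))*(-26))/D = ((2*(-56))*(-26))/175708 = -112*(-26)*(1/175708) = 2912*(1/175708) = 56/3379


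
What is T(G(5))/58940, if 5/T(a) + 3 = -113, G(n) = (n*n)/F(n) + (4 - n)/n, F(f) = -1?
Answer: -1/1367408 ≈ -7.3131e-7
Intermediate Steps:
G(n) = -n² + (4 - n)/n (G(n) = (n*n)/(-1) + (4 - n)/n = n²*(-1) + (4 - n)/n = -n² + (4 - n)/n)
T(a) = -5/116 (T(a) = 5/(-3 - 113) = 5/(-116) = 5*(-1/116) = -5/116)
T(G(5))/58940 = -5/116/58940 = -5/116*1/58940 = -1/1367408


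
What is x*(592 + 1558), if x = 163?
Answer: 350450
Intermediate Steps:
x*(592 + 1558) = 163*(592 + 1558) = 163*2150 = 350450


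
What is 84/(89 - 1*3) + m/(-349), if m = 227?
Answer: 4897/15007 ≈ 0.32631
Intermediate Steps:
84/(89 - 1*3) + m/(-349) = 84/(89 - 1*3) + 227/(-349) = 84/(89 - 3) + 227*(-1/349) = 84/86 - 227/349 = 84*(1/86) - 227/349 = 42/43 - 227/349 = 4897/15007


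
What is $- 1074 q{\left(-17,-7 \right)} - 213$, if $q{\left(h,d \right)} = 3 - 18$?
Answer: $15897$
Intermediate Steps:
$q{\left(h,d \right)} = -15$
$- 1074 q{\left(-17,-7 \right)} - 213 = \left(-1074\right) \left(-15\right) - 213 = 16110 - 213 = 15897$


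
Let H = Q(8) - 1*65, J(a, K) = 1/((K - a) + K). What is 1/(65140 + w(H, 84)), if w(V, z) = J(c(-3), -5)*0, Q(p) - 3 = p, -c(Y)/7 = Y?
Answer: 1/65140 ≈ 1.5352e-5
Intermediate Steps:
c(Y) = -7*Y
J(a, K) = 1/(-a + 2*K)
Q(p) = 3 + p
H = -54 (H = (3 + 8) - 1*65 = 11 - 65 = -54)
w(V, z) = 0 (w(V, z) = 0/(-(-7)*(-3) + 2*(-5)) = 0/(-1*21 - 10) = 0/(-21 - 10) = 0/(-31) = -1/31*0 = 0)
1/(65140 + w(H, 84)) = 1/(65140 + 0) = 1/65140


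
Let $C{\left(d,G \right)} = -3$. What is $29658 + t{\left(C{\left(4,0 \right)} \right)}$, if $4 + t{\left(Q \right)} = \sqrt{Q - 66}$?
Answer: $29654 + i \sqrt{69} \approx 29654.0 + 8.3066 i$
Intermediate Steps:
$t{\left(Q \right)} = -4 + \sqrt{-66 + Q}$ ($t{\left(Q \right)} = -4 + \sqrt{Q - 66} = -4 + \sqrt{-66 + Q}$)
$29658 + t{\left(C{\left(4,0 \right)} \right)} = 29658 - \left(4 - \sqrt{-66 - 3}\right) = 29658 - \left(4 - \sqrt{-69}\right) = 29658 - \left(4 - i \sqrt{69}\right) = 29654 + i \sqrt{69}$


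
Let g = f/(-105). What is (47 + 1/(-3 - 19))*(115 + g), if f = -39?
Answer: 2085627/385 ≈ 5417.2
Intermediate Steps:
g = 13/35 (g = -39/(-105) = -39*(-1/105) = 13/35 ≈ 0.37143)
(47 + 1/(-3 - 19))*(115 + g) = (47 + 1/(-3 - 19))*(115 + 13/35) = (47 + 1/(-22))*(4038/35) = (47 - 1/22)*(4038/35) = (1033/22)*(4038/35) = 2085627/385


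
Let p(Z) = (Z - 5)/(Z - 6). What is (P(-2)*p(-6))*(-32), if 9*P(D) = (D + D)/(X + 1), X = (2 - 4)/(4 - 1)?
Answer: 352/9 ≈ 39.111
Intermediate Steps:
X = -⅔ (X = -2/3 = -2*⅓ = -⅔ ≈ -0.66667)
p(Z) = (-5 + Z)/(-6 + Z)
P(D) = 2*D/3 (P(D) = ((D + D)/(-⅔ + 1))/9 = ((2*D)/(⅓))/9 = ((2*D)*3)/9 = (6*D)/9 = 2*D/3)
(P(-2)*p(-6))*(-32) = (((⅔)*(-2))*((-5 - 6)/(-6 - 6)))*(-32) = -4*(-11)/(3*(-12))*(-32) = -(-1)*(-11)/9*(-32) = -4/3*11/12*(-32) = -11/9*(-32) = 352/9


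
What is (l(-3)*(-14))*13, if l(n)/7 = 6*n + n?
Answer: 26754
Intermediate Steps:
l(n) = 49*n (l(n) = 7*(6*n + n) = 7*(7*n) = 49*n)
(l(-3)*(-14))*13 = ((49*(-3))*(-14))*13 = -147*(-14)*13 = 2058*13 = 26754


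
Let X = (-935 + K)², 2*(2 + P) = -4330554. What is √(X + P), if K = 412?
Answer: 5*I*√75670 ≈ 1375.4*I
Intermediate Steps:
P = -2165279 (P = -2 + (½)*(-4330554) = -2 - 2165277 = -2165279)
X = 273529 (X = (-935 + 412)² = (-523)² = 273529)
√(X + P) = √(273529 - 2165279) = √(-1891750) = 5*I*√75670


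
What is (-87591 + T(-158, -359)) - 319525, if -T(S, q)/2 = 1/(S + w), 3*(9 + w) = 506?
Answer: -2035586/5 ≈ -4.0712e+5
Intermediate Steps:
w = 479/3 (w = -9 + (⅓)*506 = -9 + 506/3 = 479/3 ≈ 159.67)
T(S, q) = -2/(479/3 + S) (T(S, q) = -2/(S + 479/3) = -2/(479/3 + S))
(-87591 + T(-158, -359)) - 319525 = (-87591 - 6/(479 + 3*(-158))) - 319525 = (-87591 - 6/(479 - 474)) - 319525 = (-87591 - 6/5) - 319525 = -437961/5 - 319525 = -2035586/5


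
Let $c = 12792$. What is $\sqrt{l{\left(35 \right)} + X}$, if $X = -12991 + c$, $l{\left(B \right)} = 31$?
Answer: $2 i \sqrt{42} \approx 12.961 i$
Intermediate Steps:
$X = -199$ ($X = -12991 + 12792 = -199$)
$\sqrt{l{\left(35 \right)} + X} = \sqrt{31 - 199} = \sqrt{-168} = 2 i \sqrt{42}$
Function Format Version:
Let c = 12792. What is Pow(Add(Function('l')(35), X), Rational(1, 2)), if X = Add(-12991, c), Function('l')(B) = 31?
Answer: Mul(2, I, Pow(42, Rational(1, 2))) ≈ Mul(12.961, I)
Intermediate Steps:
X = -199 (X = Add(-12991, 12792) = -199)
Pow(Add(Function('l')(35), X), Rational(1, 2)) = Pow(Add(31, -199), Rational(1, 2)) = Pow(-168, Rational(1, 2)) = Mul(2, I, Pow(42, Rational(1, 2)))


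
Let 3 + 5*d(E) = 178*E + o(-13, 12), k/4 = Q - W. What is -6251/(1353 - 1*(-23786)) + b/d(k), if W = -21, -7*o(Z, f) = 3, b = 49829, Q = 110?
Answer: 7952328041/3282550064 ≈ 2.4226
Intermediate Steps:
o(Z, f) = -3/7 (o(Z, f) = -⅐*3 = -3/7)
k = 524 (k = 4*(110 - 1*(-21)) = 4*(110 + 21) = 4*131 = 524)
d(E) = -24/35 + 178*E/5 (d(E) = -⅗ + (178*E - 3/7)/5 = -⅗ + (-3/7 + 178*E)/5 = -⅗ + (-3/35 + 178*E/5) = -24/35 + 178*E/5)
-6251/(1353 - 1*(-23786)) + b/d(k) = -6251/(1353 - 1*(-23786)) + 49829/(-24/35 + (178/5)*524) = -6251/(1353 + 23786) + 49829/(-24/35 + 93272/5) = -6251/25139 + 49829/(130576/7) = -6251*1/25139 + 49829*(7/130576) = -6251/25139 + 348803/130576 = 7952328041/3282550064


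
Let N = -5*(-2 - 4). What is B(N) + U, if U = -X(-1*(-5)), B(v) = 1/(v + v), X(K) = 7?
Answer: -419/60 ≈ -6.9833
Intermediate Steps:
N = 30 (N = -5*(-6) = 30)
B(v) = 1/(2*v)
U = -7 (U = -1*7 = -7)
B(N) + U = (1/2)/30 - 7 = (1/2)*(1/30) - 7 = 1/60 - 7 = -419/60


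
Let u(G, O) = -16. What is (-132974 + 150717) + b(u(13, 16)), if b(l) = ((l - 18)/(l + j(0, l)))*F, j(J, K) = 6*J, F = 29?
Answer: 142437/8 ≈ 17805.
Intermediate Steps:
b(l) = 29*(-18 + l)/l (b(l) = ((l - 18)/(l + 6*0))*29 = ((-18 + l)/(l + 0))*29 = ((-18 + l)/l)*29 = 29*(-18 + l)/l)
(-132974 + 150717) + b(u(13, 16)) = (-132974 + 150717) + (29 - 522/(-16)) = 17743 + (29 - 522*(-1/16)) = 17743 + (29 + 261/8) = 17743 + 493/8 = 142437/8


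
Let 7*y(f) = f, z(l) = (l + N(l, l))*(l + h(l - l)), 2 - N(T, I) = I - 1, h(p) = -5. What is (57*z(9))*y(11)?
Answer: 7524/7 ≈ 1074.9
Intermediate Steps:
N(T, I) = 3 - I (N(T, I) = 2 - (I - 1) = 2 - (-1 + I) = 2 + (1 - I) = 3 - I)
z(l) = -15 + 3*l (z(l) = (l + (3 - l))*(l - 5) = 3*(-5 + l) = -15 + 3*l)
y(f) = f/7
(57*z(9))*y(11) = (57*(-15 + 3*9))*((⅐)*11) = (57*(-15 + 27))*(11/7) = (57*12)*(11/7) = 684*(11/7) = 7524/7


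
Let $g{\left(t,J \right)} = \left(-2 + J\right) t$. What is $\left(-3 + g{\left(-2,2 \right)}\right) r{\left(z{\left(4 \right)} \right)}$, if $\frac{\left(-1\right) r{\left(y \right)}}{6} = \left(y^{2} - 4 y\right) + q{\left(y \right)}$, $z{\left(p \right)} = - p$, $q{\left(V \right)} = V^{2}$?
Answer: $864$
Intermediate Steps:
$r{\left(y \right)} = - 12 y^{2} + 24 y$ ($r{\left(y \right)} = - 6 \left(\left(y^{2} - 4 y\right) + y^{2}\right) = - 6 \left(- 4 y + 2 y^{2}\right) = - 12 y^{2} + 24 y$)
$g{\left(t,J \right)} = t \left(-2 + J\right)$
$\left(-3 + g{\left(-2,2 \right)}\right) r{\left(z{\left(4 \right)} \right)} = \left(-3 - 2 \left(-2 + 2\right)\right) 12 \left(\left(-1\right) 4\right) \left(2 - \left(-1\right) 4\right) = \left(-3 - 0\right) 12 \left(-4\right) \left(2 - -4\right) = \left(-3 + 0\right) 12 \left(-4\right) \left(2 + 4\right) = - 3 \cdot 12 \left(-4\right) 6 = \left(-3\right) \left(-288\right) = 864$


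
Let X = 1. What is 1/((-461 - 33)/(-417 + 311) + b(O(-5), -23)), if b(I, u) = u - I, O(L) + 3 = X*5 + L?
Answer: -53/813 ≈ -0.065191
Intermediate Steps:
O(L) = 2 + L (O(L) = -3 + (1*5 + L) = -3 + (5 + L) = 2 + L)
1/((-461 - 33)/(-417 + 311) + b(O(-5), -23)) = 1/((-461 - 33)/(-417 + 311) + (-23 - (2 - 5))) = 1/(-494/(-106) + (-23 - 1*(-3))) = 1/(-494*(-1/106) + (-23 + 3)) = 1/(247/53 - 20) = 1/(-813/53) = -53/813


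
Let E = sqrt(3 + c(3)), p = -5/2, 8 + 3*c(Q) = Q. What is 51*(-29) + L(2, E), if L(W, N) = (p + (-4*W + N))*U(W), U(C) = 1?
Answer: -2979/2 + 2*sqrt(3)/3 ≈ -1488.3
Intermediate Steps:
c(Q) = -8/3 + Q/3
p = -5/2 (p = -5*1/2 = -5/2 ≈ -2.5000)
E = 2*sqrt(3)/3 (E = sqrt(3 + (-8/3 + (1/3)*3)) = sqrt(3 + (-8/3 + 1)) = sqrt(3 - 5/3) = sqrt(4/3) = 2*sqrt(3)/3 ≈ 1.1547)
L(W, N) = -5/2 + N - 4*W (L(W, N) = (-5/2 + (-4*W + N))*1 = (-5/2 + (N - 4*W))*1 = (-5/2 + N - 4*W)*1 = -5/2 + N - 4*W)
51*(-29) + L(2, E) = 51*(-29) + (-5/2 + 2*sqrt(3)/3 - 4*2) = -1479 + (-5/2 + 2*sqrt(3)/3 - 8) = -1479 + (-21/2 + 2*sqrt(3)/3) = -2979/2 + 2*sqrt(3)/3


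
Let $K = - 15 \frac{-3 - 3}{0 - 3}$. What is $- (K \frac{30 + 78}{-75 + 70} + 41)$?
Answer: $-689$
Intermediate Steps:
$K = -30$ ($K = - 15 \left(- \frac{6}{-3}\right) = - 15 \left(\left(-6\right) \left(- \frac{1}{3}\right)\right) = \left(-15\right) 2 = -30$)
$- (K \frac{30 + 78}{-75 + 70} + 41) = - (- 30 \frac{30 + 78}{-75 + 70} + 41) = - (- 30 \frac{108}{-5} + 41) = - (- 30 \cdot 108 \left(- \frac{1}{5}\right) + 41) = - (\left(-30\right) \left(- \frac{108}{5}\right) + 41) = - (648 + 41) = \left(-1\right) 689 = -689$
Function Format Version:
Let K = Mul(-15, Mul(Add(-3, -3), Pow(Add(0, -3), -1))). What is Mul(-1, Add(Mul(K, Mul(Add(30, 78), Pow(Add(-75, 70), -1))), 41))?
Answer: -689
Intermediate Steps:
K = -30 (K = Mul(-15, Mul(-6, Pow(-3, -1))) = Mul(-15, Mul(-6, Rational(-1, 3))) = Mul(-15, 2) = -30)
Mul(-1, Add(Mul(K, Mul(Add(30, 78), Pow(Add(-75, 70), -1))), 41)) = Mul(-1, Add(Mul(-30, Mul(Add(30, 78), Pow(Add(-75, 70), -1))), 41)) = Mul(-1, Add(Mul(-30, Mul(108, Pow(-5, -1))), 41)) = Mul(-1, Add(Mul(-30, Mul(108, Rational(-1, 5))), 41)) = Mul(-1, Add(Mul(-30, Rational(-108, 5)), 41)) = Mul(-1, Add(648, 41)) = Mul(-1, 689) = -689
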